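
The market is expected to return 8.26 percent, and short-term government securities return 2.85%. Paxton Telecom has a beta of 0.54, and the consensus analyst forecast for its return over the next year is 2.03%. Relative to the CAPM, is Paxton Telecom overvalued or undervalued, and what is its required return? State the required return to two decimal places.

MRP = 8.26% − 2.85% = 5.41%
Required return = R_f + β·MRP = 2.85% + 0.54 × 5.41% = 5.77%
Forecast 2.03% < required 5.77% → the stock plots below the SML → overvalued.

Overvalued; required return 5.77%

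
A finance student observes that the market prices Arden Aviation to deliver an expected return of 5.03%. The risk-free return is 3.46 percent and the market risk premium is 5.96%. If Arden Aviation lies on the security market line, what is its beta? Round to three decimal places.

0.263

β = (E(R) − R_f) / MRP = (5.03% − 3.46%) / 5.96% = 1.57% / 5.96% = 0.263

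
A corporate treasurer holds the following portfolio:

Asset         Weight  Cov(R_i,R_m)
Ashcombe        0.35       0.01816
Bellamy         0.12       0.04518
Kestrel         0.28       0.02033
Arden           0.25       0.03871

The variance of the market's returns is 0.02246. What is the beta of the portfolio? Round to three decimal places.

β_Ashcombe = 0.01816 / 0.02246 = 0.8085
β_Bellamy = 0.04518 / 0.02246 = 2.0116
β_Kestrel = 0.02033 / 0.02246 = 0.9052
β_Arden = 0.03871 / 0.02246 = 1.7235
β_P = Σ w_i β_i = 0.35×0.8085 + 0.12×2.0116 + 0.28×0.9052 + 0.25×1.7235 = 1.2087

1.209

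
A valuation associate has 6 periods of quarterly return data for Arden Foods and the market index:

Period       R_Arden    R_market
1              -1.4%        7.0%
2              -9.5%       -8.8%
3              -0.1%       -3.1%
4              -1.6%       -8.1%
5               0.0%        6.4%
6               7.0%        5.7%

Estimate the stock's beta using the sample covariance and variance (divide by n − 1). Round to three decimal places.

Mean R_i = (-1.4 − 9.5 − 0.1 − 1.6 + 0.0 + 7.0) / 6 = -0.9333%
Mean R_m = (7.0 − 8.8 − 3.1 − 8.1 + 6.4 + 5.7) / 6 = -0.1500%
Σ(R_i − R̄_i)(R_m − R̄_m) = 126.1300  ⇒  Cov = 126.1300 / 5 = 25.2260
Σ(R_m − R̄_m)² = 274.9750  ⇒  Var(R_m) = 274.9750 / 5 = 54.9950
β = Cov / Var(R_m) = 25.2260 / 54.9950 = 0.4587

0.459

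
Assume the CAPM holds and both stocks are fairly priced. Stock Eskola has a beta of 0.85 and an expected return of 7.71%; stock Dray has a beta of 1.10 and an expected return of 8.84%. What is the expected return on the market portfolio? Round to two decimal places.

Both satisfy E(R) = R_f + β·MRP, so the slope of the SML is
MRP = (8.84% − 7.71%) / (1.10 − 0.85) = 1.13% / 0.25 = 4.5200%
R_f = E(R_Eskola) − β_Eskola·MRP = 7.71% − 0.85 × 4.5200% = 3.8680%
E(R_m) = R_f + MRP = 3.8680% + 4.5200% = 8.39%

8.39%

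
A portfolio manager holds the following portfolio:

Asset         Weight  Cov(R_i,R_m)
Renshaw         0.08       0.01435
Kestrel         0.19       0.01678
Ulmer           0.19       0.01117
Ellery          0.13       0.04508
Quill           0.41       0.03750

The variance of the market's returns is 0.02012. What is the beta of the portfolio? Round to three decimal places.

1.376

β_Renshaw = 0.01435 / 0.02012 = 0.7132
β_Kestrel = 0.01678 / 0.02012 = 0.8340
β_Ulmer = 0.01117 / 0.02012 = 0.5552
β_Ellery = 0.04508 / 0.02012 = 2.2406
β_Quill = 0.03750 / 0.02012 = 1.8638
β_P = Σ w_i β_i = 0.08×0.7132 + 0.19×0.8340 + 0.19×0.5552 + 0.13×2.2406 + 0.41×1.8638 = 1.3764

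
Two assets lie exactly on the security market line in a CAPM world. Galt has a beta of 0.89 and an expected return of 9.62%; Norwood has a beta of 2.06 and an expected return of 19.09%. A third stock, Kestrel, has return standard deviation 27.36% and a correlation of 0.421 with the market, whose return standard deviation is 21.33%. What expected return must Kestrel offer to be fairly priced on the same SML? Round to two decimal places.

MRP = (19.09% − 9.62%) / (2.06 − 0.89) = 8.0940%
R_f = 9.62% − 0.89 × 8.0940% = 2.4163%
β_Kestrel = ρ·σ_i/σ_m = 0.421 × 27.36 / 21.33 = 0.5400
E(R_Kestrel) = R_f + β × MRP = 2.4163% + 0.5400 × 8.0940% = 6.79%

6.79%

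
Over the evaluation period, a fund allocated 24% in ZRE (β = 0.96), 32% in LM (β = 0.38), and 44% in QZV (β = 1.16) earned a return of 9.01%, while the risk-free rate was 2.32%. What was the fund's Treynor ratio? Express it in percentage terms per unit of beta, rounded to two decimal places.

β_P = 0.24×0.96 + 0.32×0.38 + 0.44×1.16 = 0.8624
Treynor = (R_P − R_f) / β_P = (9.01% − 2.32%) / 0.8624 = 6.69% / 0.8624 = 7.76%

7.76%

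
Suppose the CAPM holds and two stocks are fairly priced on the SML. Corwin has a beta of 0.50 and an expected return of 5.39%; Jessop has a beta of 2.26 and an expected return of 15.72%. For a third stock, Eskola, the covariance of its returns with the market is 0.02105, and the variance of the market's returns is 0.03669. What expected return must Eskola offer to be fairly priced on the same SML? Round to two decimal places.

5.82%

MRP = (15.72% − 5.39%) / (2.26 − 0.50) = 5.8693%
R_f = 5.39% − 0.50 × 5.8693% = 2.4554%
β_Eskola = Cov / Var(R_m) = 0.02105 / 0.03669 = 0.5737
E(R_Eskola) = R_f + β × MRP = 2.4554% + 0.5737 × 5.8693% = 5.82%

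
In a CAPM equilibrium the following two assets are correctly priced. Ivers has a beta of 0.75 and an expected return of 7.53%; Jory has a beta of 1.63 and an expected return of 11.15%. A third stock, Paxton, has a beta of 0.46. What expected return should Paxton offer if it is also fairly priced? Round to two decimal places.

MRP (SML slope) = (11.15% − 7.53%) / (1.63 − 0.75) = 3.62% / 0.88 = 4.1136%
R_f (intercept) = 7.53% − 0.75 × 4.1136% = 4.4448%
E(R_Paxton) = R_f + β × MRP = 4.4448% + 0.46 × 4.1136% = 6.34%

6.34%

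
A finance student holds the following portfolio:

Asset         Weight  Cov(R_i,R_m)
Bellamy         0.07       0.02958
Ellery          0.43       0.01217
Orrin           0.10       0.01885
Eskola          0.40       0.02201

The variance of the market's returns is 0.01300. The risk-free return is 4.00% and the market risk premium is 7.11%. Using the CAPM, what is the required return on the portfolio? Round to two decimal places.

13.84%

β_Bellamy = 0.02958 / 0.01300 = 2.2754
β_Ellery = 0.01217 / 0.01300 = 0.9362
β_Orrin = 0.01885 / 0.01300 = 1.4500
β_Eskola = 0.02201 / 0.01300 = 1.6931
β_P = Σ w_i β_i = 0.07×2.2754 + 0.43×0.9362 + 0.10×1.4500 + 0.40×1.6931 = 1.3841
E(R_P) = R_f + β_P × MRP = 4.00% + 1.3841 × 7.11% = 13.84%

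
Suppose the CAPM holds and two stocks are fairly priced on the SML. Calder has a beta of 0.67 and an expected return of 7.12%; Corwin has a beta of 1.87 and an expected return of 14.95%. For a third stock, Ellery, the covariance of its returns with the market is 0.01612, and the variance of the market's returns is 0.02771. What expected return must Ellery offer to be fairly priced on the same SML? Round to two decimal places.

6.54%

MRP = (14.95% − 7.12%) / (1.87 − 0.67) = 6.5250%
R_f = 7.12% − 0.67 × 6.5250% = 2.7483%
β_Ellery = Cov / Var(R_m) = 0.01612 / 0.02771 = 0.5817
E(R_Ellery) = R_f + β × MRP = 2.7483% + 0.5817 × 6.5250% = 6.54%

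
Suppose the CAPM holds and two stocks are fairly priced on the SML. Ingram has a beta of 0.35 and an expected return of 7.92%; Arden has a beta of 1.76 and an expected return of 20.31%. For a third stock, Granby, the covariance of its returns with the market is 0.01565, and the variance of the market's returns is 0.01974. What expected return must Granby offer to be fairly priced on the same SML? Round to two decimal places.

MRP = (20.31% − 7.92%) / (1.76 − 0.35) = 8.7872%
R_f = 7.92% − 0.35 × 8.7872% = 4.8445%
β_Granby = Cov / Var(R_m) = 0.01565 / 0.01974 = 0.7928
E(R_Granby) = R_f + β × MRP = 4.8445% + 0.7928 × 8.7872% = 11.81%

11.81%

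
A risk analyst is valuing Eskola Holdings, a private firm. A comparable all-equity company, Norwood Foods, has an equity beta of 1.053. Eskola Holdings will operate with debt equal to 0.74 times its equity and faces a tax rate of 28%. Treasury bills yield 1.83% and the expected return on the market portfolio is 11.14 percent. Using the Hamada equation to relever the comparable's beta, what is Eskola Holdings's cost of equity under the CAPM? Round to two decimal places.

β_L = β_U × [1 + (1 − t)(D/E)] = 1.053 × [1 + (1 − 0.28) × 0.74]
    = 1.053 × [1 + 0.72 × 0.74] = 1.053 × 1.5328 = 1.6140
MRP = 11.14% − 1.83% = 9.31%
E(R) = R_f + β_L × MRP = 1.83% + 1.6140 × 9.31% = 16.86%

16.86%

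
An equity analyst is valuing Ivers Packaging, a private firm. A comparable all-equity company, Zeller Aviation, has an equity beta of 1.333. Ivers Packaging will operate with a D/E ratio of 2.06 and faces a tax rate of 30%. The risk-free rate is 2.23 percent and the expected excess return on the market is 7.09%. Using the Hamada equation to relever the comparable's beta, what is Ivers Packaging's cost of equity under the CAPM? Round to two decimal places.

25.31%

β_L = β_U × [1 + (1 − t)(D/E)] = 1.333 × [1 + (1 − 0.30) × 2.06]
    = 1.333 × [1 + 0.70 × 2.06] = 1.333 × 2.4420 = 3.2552
E(R) = R_f + β_L × MRP = 2.23% + 3.2552 × 7.09% = 25.31%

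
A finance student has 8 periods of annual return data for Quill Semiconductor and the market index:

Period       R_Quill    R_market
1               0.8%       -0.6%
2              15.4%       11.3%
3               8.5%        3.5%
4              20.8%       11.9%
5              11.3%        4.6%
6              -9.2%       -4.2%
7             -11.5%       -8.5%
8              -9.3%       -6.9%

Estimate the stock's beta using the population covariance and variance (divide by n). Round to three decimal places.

Mean R_i = (0.8 + 15.4 + 8.5 + 20.8 + 11.3 − 9.2 − 11.5 − 9.3) / 8 = 3.3500%
Mean R_m = (-0.6 + 11.3 + 3.5 + 11.9 + 4.6 − 4.2 − 8.5 − 6.9) / 8 = 1.3875%
Σ(R_i − R̄_i)(R_m − R̄_m) = 666.1650  ⇒  Cov = 666.1650 / 8 = 83.2706
Σ(R_m − R̄_m)² = 425.1688  ⇒  Var(R_m) = 425.1688 / 8 = 53.1461
β = Cov / Var(R_m) = 83.2706 / 53.1461 = 1.5668

1.567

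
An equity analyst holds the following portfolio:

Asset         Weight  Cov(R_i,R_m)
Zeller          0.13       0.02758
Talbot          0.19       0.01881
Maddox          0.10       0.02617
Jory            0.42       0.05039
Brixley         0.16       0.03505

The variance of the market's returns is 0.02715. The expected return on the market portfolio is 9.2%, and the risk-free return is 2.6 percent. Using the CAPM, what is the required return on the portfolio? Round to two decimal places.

11.48%

β_Zeller = 0.02758 / 0.02715 = 1.0158
β_Talbot = 0.01881 / 0.02715 = 0.6928
β_Maddox = 0.02617 / 0.02715 = 0.9639
β_Jory = 0.05039 / 0.02715 = 1.8560
β_Brixley = 0.03505 / 0.02715 = 1.2910
β_P = Σ w_i β_i = 0.13×1.0158 + 0.19×0.6928 + 0.10×0.9639 + 0.42×1.8560 + 0.16×1.2910 = 1.3462
MRP = 9.2% − 2.6% = 6.60%
E(R_P) = R_f + β_P × MRP = 2.6% + 1.3462 × 6.6% = 11.48%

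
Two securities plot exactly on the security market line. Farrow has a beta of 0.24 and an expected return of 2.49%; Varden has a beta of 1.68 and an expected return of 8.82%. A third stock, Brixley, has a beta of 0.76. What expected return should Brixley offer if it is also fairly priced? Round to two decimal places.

4.78%

MRP (SML slope) = (8.82% − 2.49%) / (1.68 − 0.24) = 6.33% / 1.44 = 4.3958%
R_f (intercept) = 2.49% − 0.24 × 4.3958% = 1.4350%
E(R_Brixley) = R_f + β × MRP = 1.4350% + 0.76 × 4.3958% = 4.78%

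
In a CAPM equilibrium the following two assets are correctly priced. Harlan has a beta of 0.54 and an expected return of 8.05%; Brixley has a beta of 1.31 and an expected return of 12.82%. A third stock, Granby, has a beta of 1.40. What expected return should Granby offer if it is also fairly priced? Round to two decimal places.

MRP (SML slope) = (12.82% − 8.05%) / (1.31 − 0.54) = 4.77% / 0.77 = 6.1948%
R_f (intercept) = 8.05% − 0.54 × 6.1948% = 4.7048%
E(R_Granby) = R_f + β × MRP = 4.7048% + 1.40 × 6.1948% = 13.38%

13.38%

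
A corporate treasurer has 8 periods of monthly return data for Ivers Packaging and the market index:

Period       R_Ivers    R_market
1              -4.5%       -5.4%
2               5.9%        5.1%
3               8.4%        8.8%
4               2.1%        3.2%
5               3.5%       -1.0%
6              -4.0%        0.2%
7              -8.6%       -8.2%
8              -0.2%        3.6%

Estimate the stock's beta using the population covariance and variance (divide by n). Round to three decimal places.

Mean R_i = (-4.5 + 5.9 + 8.4 + 2.1 + 3.5 − 4.0 − 8.6 − 0.2) / 8 = 0.3250%
Mean R_m = (-5.4 + 5.1 + 8.8 + 3.2 − 1.0 + 0.2 − 8.2 + 3.6) / 8 = 0.7875%
Σ(R_i − R̄_i)(R_m − R̄_m) = 198.4825  ⇒  Cov = 198.4825 / 8 = 24.8103
Σ(R_m − R̄_m)² = 219.1288  ⇒  Var(R_m) = 219.1288 / 8 = 27.3911
β = Cov / Var(R_m) = 24.8103 / 27.3911 = 0.9058

0.906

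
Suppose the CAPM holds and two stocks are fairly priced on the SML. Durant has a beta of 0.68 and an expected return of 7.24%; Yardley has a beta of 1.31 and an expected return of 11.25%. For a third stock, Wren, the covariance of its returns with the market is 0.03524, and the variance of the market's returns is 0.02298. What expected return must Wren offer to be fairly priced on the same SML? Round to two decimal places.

12.67%

MRP = (11.25% − 7.24%) / (1.31 − 0.68) = 6.3651%
R_f = 7.24% − 0.68 × 6.3651% = 2.9117%
β_Wren = Cov / Var(R_m) = 0.03524 / 0.02298 = 1.5335
E(R_Wren) = R_f + β × MRP = 2.9117% + 1.5335 × 6.3651% = 12.67%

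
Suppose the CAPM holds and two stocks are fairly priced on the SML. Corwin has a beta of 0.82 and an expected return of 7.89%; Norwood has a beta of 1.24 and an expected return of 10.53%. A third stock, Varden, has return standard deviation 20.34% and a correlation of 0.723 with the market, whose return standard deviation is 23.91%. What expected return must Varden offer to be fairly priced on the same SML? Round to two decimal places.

6.60%

MRP = (10.53% − 7.89%) / (1.24 − 0.82) = 6.2857%
R_f = 7.89% − 0.82 × 6.2857% = 2.7357%
β_Varden = ρ·σ_i/σ_m = 0.723 × 20.34 / 23.91 = 0.6150
E(R_Varden) = R_f + β × MRP = 2.7357% + 0.6150 × 6.2857% = 6.60%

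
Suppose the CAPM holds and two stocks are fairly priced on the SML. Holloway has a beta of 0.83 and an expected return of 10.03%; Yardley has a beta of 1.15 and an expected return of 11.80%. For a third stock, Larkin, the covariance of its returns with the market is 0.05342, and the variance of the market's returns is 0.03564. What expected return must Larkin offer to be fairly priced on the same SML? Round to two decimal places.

13.73%

MRP = (11.80% − 10.03%) / (1.15 − 0.83) = 5.5313%
R_f = 10.03% − 0.83 × 5.5313% = 5.4390%
β_Larkin = Cov / Var(R_m) = 0.05342 / 0.03564 = 1.4989
E(R_Larkin) = R_f + β × MRP = 5.4390% + 1.4989 × 5.5313% = 13.73%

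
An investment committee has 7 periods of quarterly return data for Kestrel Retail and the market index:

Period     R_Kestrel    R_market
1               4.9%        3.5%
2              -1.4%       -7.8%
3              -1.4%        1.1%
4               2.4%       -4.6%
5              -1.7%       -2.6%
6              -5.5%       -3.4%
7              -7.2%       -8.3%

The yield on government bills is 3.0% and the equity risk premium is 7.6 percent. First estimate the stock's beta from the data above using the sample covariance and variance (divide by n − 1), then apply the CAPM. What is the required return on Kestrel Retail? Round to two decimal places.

7.52%

Mean R_i = (4.9 − 1.4 − 1.4 + 2.4 − 1.7 − 5.5 − 7.2) / 7 = -1.4143%
Mean R_m = (3.5 − 7.8 + 1.1 − 4.6 − 2.6 − 3.4 − 8.3) / 7 = -3.1571%
Σ(R_i − R̄_i)(R_m − R̄_m) = 67.1143  ⇒  Cov = 67.1143 / 6 = 11.1857
Σ(R_m − R̄_m)² = 112.8971  ⇒  Var(R_m) = 112.8971 / 6 = 18.8162
β = Cov / Var(R_m) = 11.1857 / 18.8162 = 0.5945
E(R) = R_f + β × MRP = 3.0% + 0.5945 × 7.6% = 7.52%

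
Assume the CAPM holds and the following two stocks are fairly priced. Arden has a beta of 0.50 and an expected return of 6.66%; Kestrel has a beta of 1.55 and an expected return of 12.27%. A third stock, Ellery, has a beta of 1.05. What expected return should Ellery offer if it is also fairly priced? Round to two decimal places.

9.60%

MRP (SML slope) = (12.27% − 6.66%) / (1.55 − 0.50) = 5.61% / 1.05 = 5.3429%
R_f (intercept) = 6.66% − 0.50 × 5.3429% = 3.9886%
E(R_Ellery) = R_f + β × MRP = 3.9886% + 1.05 × 5.3429% = 9.60%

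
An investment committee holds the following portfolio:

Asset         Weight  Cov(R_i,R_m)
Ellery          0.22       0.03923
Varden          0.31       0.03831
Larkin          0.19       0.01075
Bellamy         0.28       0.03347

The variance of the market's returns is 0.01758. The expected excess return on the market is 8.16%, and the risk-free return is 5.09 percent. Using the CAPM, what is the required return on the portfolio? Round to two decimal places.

19.91%

β_Ellery = 0.03923 / 0.01758 = 2.2315
β_Varden = 0.03831 / 0.01758 = 2.1792
β_Larkin = 0.01075 / 0.01758 = 0.6115
β_Bellamy = 0.03347 / 0.01758 = 1.9039
β_P = Σ w_i β_i = 0.22×2.2315 + 0.31×2.1792 + 0.19×0.6115 + 0.28×1.9039 = 1.8158
E(R_P) = R_f + β_P × MRP = 5.09% + 1.8158 × 8.16% = 19.91%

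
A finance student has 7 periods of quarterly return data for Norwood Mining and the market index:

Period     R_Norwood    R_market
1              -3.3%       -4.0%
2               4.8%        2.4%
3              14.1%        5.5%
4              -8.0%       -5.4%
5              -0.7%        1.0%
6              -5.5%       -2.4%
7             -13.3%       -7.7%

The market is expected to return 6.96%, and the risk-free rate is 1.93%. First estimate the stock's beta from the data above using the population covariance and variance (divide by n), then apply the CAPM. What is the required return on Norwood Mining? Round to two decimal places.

11.22%

Mean R_i = (-3.3 + 4.8 + 14.1 − 8.0 − 0.7 − 5.5 − 13.3) / 7 = -1.7000%
Mean R_m = (-4.0 + 2.4 + 5.5 − 5.4 + 1.0 − 2.4 − 7.7) / 7 = -1.5143%
Σ(R_i − R̄_i)(R_m − R̄_m) = 242.3600  ⇒  Cov = 242.3600 / 7 = 34.6229
Σ(R_m − R̄_m)² = 131.1686  ⇒  Var(R_m) = 131.1686 / 7 = 18.7384
β = Cov / Var(R_m) = 34.6229 / 18.7384 = 1.8477
MRP = 6.96% − 1.93% = 5.03%
E(R) = R_f + β × MRP = 1.93% + 1.8477 × 5.03% = 11.22%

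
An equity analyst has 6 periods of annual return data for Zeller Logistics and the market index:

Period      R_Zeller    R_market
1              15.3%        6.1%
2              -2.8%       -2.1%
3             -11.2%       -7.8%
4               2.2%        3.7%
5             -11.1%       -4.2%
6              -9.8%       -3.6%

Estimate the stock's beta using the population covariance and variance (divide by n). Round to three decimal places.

1.861

Mean R_i = (15.3 − 2.8 − 11.2 + 2.2 − 11.1 − 9.8) / 6 = -2.9000%
Mean R_m = (6.1 − 2.1 − 7.8 + 3.7 − 4.2 − 3.6) / 6 = -1.3167%
Σ(R_i − R̄_i)(R_m − R̄_m) = 253.7000  ⇒  Cov = 253.7000 / 6 = 42.2833
Σ(R_m − R̄_m)² = 136.3483  ⇒  Var(R_m) = 136.3483 / 6 = 22.7247
β = Cov / Var(R_m) = 42.2833 / 22.7247 = 1.8607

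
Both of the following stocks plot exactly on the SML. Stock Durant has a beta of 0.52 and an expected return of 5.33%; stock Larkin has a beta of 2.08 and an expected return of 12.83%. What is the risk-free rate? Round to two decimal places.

2.83%

Both satisfy E(R) = R_f + β·MRP, so the slope of the SML is
MRP = (12.83% − 5.33%) / (2.08 − 0.52) = 7.50% / 1.56 = 4.8077%
R_f = E(R_Durant) − β_Durant·MRP = 5.33% − 0.52 × 4.8077% = 2.8300%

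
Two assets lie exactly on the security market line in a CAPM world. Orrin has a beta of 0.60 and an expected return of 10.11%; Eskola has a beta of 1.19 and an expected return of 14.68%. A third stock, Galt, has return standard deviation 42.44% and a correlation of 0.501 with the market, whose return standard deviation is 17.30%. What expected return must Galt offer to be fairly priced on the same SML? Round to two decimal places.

14.98%

MRP = (14.68% − 10.11%) / (1.19 − 0.60) = 7.7458%
R_f = 10.11% − 0.60 × 7.7458% = 5.4625%
β_Galt = ρ·σ_i/σ_m = 0.501 × 42.44 / 17.30 = 1.2290
E(R_Galt) = R_f + β × MRP = 5.4625% + 1.2290 × 7.7458% = 14.98%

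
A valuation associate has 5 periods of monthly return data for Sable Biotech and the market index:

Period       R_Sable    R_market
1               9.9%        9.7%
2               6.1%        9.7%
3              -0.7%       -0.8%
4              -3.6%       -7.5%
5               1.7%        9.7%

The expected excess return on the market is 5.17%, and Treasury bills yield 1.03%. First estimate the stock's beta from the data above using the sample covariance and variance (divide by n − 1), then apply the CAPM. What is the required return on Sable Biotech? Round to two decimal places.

Mean R_i = (9.9 + 6.1 − 0.7 − 3.6 + 1.7) / 5 = 2.6800%
Mean R_m = (9.7 + 9.7 − 0.8 − 7.5 + 9.7) / 5 = 4.1600%
Σ(R_i − R̄_i)(R_m − R̄_m) = 143.5060  ⇒  Cov = 143.5060 / 4 = 35.8765
Σ(R_m − R̄_m)² = 252.6320  ⇒  Var(R_m) = 252.6320 / 4 = 63.1580
β = Cov / Var(R_m) = 35.8765 / 63.1580 = 0.5680
E(R) = R_f + β × MRP = 1.03% + 0.5680 × 5.17% = 3.97%

3.97%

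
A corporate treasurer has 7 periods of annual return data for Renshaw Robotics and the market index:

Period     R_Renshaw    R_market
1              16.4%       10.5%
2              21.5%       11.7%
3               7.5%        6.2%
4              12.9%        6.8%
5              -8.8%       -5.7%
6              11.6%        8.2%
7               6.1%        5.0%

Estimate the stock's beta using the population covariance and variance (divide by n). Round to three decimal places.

Mean R_i = (16.4 + 21.5 + 7.5 + 12.9 − 8.8 + 11.6 + 6.1) / 7 = 9.6000%
Mean R_m = (10.5 + 11.7 + 6.2 + 6.8 − 5.7 + 8.2 + 5.0) / 7 = 6.1000%
Σ(R_i − R̄_i)(R_m − R̄_m) = 323.8300  ⇒  Cov = 323.8300 / 7 = 46.2614
Σ(R_m − R̄_m)² = 196.0800  ⇒  Var(R_m) = 196.0800 / 7 = 28.0114
β = Cov / Var(R_m) = 46.2614 / 28.0114 = 1.6515

1.652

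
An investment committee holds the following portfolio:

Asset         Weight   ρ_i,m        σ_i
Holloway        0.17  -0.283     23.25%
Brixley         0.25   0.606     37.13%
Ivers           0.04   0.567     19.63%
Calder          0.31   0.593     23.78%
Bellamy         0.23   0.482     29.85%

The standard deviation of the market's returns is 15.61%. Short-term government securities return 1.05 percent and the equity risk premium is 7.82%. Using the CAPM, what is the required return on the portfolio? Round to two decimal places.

7.38%

β_Holloway = -0.283 × 23.25% / 15.61% = -0.4215
β_Brixley = 0.606 × 37.13% / 15.61% = 1.4414
β_Ivers = 0.567 × 19.63% / 15.61% = 0.7130
β_Calder = 0.593 × 23.78% / 15.61% = 0.9034
β_Bellamy = 0.482 × 29.85% / 15.61% = 0.9217
β_P = Σ w_i β_i = 0.17×-0.4215 + 0.25×1.4414 + 0.04×0.7130 + 0.31×0.9034 + 0.23×0.9217 = 0.8093
E(R_P) = R_f + β_P × MRP = 1.05% + 0.8093 × 7.82% = 7.38%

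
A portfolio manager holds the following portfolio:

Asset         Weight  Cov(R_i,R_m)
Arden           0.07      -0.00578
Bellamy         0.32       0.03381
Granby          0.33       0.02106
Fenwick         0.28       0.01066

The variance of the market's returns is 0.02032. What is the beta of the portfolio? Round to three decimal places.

β_Arden = -0.00578 / 0.02032 = -0.2844
β_Bellamy = 0.03381 / 0.02032 = 1.6639
β_Granby = 0.02106 / 0.02032 = 1.0364
β_Fenwick = 0.01066 / 0.02032 = 0.5246
β_P = Σ w_i β_i = 0.07×-0.2844 + 0.32×1.6639 + 0.33×1.0364 + 0.28×0.5246 = 1.0014

1.001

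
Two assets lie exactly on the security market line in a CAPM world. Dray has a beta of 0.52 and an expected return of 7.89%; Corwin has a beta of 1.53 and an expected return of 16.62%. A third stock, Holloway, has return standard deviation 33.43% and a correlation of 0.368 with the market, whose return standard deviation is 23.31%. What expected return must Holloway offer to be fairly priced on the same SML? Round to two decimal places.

MRP = (16.62% − 7.89%) / (1.53 − 0.52) = 8.6436%
R_f = 7.89% − 0.52 × 8.6436% = 3.3953%
β_Holloway = ρ·σ_i/σ_m = 0.368 × 33.43 / 23.31 = 0.5278
E(R_Holloway) = R_f + β × MRP = 3.3953% + 0.5278 × 8.6436% = 7.96%

7.96%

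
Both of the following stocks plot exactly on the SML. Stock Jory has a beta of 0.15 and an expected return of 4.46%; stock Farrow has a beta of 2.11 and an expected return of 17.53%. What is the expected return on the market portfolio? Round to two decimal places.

10.13%

Both satisfy E(R) = R_f + β·MRP, so the slope of the SML is
MRP = (17.53% − 4.46%) / (2.11 − 0.15) = 13.07% / 1.96 = 6.6684%
R_f = E(R_Jory) − β_Jory·MRP = 4.46% − 0.15 × 6.6684% = 3.4597%
E(R_m) = R_f + MRP = 3.4597% + 6.6684% = 10.13%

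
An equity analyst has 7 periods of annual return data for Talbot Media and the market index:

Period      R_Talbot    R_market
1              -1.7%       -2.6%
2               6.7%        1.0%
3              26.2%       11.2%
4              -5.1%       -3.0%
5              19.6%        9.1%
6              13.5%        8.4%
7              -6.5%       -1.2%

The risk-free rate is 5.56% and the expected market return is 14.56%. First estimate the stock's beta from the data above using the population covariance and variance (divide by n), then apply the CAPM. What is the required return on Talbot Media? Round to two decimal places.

23.67%

Mean R_i = (-1.7 + 6.7 + 26.2 − 5.1 + 19.6 + 13.5 − 6.5) / 7 = 7.5286%
Mean R_m = (-2.6 + 1.0 + 11.2 − 3.0 + 9.1 + 8.4 − 1.2) / 7 = 3.2714%
Σ(R_i − R̄_i)(R_m − R̄_m) = 447.0157  ⇒  Cov = 447.0157 / 7 = 63.8594
Σ(R_m − R̄_m)² = 222.0943  ⇒  Var(R_m) = 222.0943 / 7 = 31.7278
β = Cov / Var(R_m) = 63.8594 / 31.7278 = 2.0127
MRP = 14.56% − 5.56% = 9.00%
E(R) = R_f + β × MRP = 5.56% + 2.0127 × 9.00% = 23.67%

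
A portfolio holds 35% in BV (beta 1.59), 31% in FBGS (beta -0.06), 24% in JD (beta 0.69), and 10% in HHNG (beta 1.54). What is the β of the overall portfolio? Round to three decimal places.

0.858

β_P = Σ w_i β_i = 0.35×1.59 + 0.31×-0.06 + 0.24×0.69 + 0.10×1.54 = 0.8575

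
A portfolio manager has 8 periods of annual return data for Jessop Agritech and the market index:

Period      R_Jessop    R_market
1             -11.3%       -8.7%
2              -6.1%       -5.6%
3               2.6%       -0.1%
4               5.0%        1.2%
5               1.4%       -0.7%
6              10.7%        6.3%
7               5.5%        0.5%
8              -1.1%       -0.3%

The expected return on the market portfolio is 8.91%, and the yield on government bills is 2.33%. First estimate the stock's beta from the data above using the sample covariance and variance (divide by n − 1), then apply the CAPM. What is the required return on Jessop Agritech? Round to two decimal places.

Mean R_i = (-11.3 − 6.1 + 2.6 + 5.0 + 1.4 + 10.7 + 5.5 − 1.1) / 8 = 0.8375%
Mean R_m = (-8.7 − 5.6 − 0.1 + 1.2 − 0.7 + 6.3 + 0.5 − 0.3) / 8 = -0.9250%
Σ(R_i − R̄_i)(R_m − R̄_m) = 213.9175  ⇒  Cov = 213.9175 / 7 = 30.5596
Σ(R_m − R̄_m)² = 142.1750  ⇒  Var(R_m) = 142.1750 / 7 = 20.3107
β = Cov / Var(R_m) = 30.5596 / 20.3107 = 1.5046
MRP = 8.91% − 2.33% = 6.58%
E(R) = R_f + β × MRP = 2.33% + 1.5046 × 6.58% = 12.23%

12.23%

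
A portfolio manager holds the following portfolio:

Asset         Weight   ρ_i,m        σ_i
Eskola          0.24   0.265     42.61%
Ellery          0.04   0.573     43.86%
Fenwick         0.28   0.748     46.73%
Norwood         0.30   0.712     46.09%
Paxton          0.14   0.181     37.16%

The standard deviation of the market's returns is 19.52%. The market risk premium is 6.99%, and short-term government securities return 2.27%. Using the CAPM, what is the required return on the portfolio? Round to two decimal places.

10.97%

β_Eskola = 0.265 × 42.61% / 19.52% = 0.5785
β_Ellery = 0.573 × 43.86% / 19.52% = 1.2875
β_Fenwick = 0.748 × 46.73% / 19.52% = 1.7907
β_Norwood = 0.712 × 46.09% / 19.52% = 1.6812
β_Paxton = 0.181 × 37.16% / 19.52% = 0.3446
β_P = Σ w_i β_i = 0.24×0.5785 + 0.04×1.2875 + 0.28×1.7907 + 0.30×1.6812 + 0.14×0.3446 = 1.2443
E(R_P) = R_f + β_P × MRP = 2.27% + 1.2443 × 6.99% = 10.97%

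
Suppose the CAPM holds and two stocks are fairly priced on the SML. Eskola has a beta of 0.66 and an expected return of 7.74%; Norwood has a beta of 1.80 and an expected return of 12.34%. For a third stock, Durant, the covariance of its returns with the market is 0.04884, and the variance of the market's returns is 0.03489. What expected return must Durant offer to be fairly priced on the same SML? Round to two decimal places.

MRP = (12.34% − 7.74%) / (1.80 − 0.66) = 4.0351%
R_f = 7.74% − 0.66 × 4.0351% = 5.0768%
β_Durant = Cov / Var(R_m) = 0.04884 / 0.03489 = 1.3998
E(R_Durant) = R_f + β × MRP = 5.0768% + 1.3998 × 4.0351% = 10.73%

10.73%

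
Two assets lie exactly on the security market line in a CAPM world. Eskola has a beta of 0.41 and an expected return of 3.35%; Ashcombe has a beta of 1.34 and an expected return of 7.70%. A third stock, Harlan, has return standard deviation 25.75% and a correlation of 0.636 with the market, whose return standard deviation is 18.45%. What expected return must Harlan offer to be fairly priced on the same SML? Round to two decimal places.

5.58%

MRP = (7.70% − 3.35%) / (1.34 − 0.41) = 4.6774%
R_f = 3.35% − 0.41 × 4.6774% = 1.4323%
β_Harlan = ρ·σ_i/σ_m = 0.636 × 25.75 / 18.45 = 0.8876
E(R_Harlan) = R_f + β × MRP = 1.4323% + 0.8876 × 4.6774% = 5.58%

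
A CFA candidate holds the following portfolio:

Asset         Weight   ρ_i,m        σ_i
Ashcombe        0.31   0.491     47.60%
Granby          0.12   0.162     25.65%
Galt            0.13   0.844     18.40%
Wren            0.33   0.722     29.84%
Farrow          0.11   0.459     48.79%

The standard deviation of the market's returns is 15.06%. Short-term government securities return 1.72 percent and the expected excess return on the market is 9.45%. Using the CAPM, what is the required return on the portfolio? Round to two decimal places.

13.85%

β_Ashcombe = 0.491 × 47.60% / 15.06% = 1.5519
β_Granby = 0.162 × 25.65% / 15.06% = 0.2759
β_Galt = 0.844 × 18.40% / 15.06% = 1.0312
β_Wren = 0.722 × 29.84% / 15.06% = 1.4306
β_Farrow = 0.459 × 48.79% / 15.06% = 1.4870
β_P = Σ w_i β_i = 0.31×1.5519 + 0.12×0.2759 + 0.13×1.0312 + 0.33×1.4306 + 0.11×1.4870 = 1.2839
E(R_P) = R_f + β_P × MRP = 1.72% + 1.2839 × 9.45% = 13.85%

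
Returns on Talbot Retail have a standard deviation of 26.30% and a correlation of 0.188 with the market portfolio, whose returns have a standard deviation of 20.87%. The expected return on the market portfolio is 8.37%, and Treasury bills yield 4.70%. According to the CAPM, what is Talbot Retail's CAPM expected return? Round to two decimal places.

5.57%

β = ρ × σ_i / σ_m = 0.188 × 26.30% / 20.87% = 0.2369
MRP = 8.37% − 4.70% = 3.67%
E(R) = 4.70% + 0.2369 × 3.67% = 5.57%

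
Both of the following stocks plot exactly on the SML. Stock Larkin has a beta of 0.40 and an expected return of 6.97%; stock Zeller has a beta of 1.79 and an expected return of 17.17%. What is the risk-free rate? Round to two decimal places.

4.03%

Both satisfy E(R) = R_f + β·MRP, so the slope of the SML is
MRP = (17.17% − 6.97%) / (1.79 − 0.40) = 10.20% / 1.39 = 7.3381%
R_f = E(R_Larkin) − β_Larkin·MRP = 6.97% − 0.40 × 7.3381% = 4.0348%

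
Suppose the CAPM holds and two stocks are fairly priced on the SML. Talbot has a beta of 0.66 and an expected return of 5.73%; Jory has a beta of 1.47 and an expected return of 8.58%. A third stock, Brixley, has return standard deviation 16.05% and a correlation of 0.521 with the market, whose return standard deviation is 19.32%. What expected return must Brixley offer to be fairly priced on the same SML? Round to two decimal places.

MRP = (8.58% − 5.73%) / (1.47 − 0.66) = 3.5185%
R_f = 5.73% − 0.66 × 3.5185% = 3.4078%
β_Brixley = ρ·σ_i/σ_m = 0.521 × 16.05 / 19.32 = 0.4328
E(R_Brixley) = R_f + β × MRP = 3.4078% + 0.4328 × 3.5185% = 4.93%

4.93%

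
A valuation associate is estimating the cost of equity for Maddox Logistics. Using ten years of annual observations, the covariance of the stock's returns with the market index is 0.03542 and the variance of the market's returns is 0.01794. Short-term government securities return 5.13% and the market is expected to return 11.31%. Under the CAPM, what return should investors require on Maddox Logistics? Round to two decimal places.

β = Cov(R_i, R_m) / Var(R_m) = 0.03542 / 0.01794 = 1.9744
MRP = 11.31% − 5.13% = 6.18%
E(R) = R_f + β × MRP = 5.13% + 1.9744 × 6.18% = 17.33%

17.33%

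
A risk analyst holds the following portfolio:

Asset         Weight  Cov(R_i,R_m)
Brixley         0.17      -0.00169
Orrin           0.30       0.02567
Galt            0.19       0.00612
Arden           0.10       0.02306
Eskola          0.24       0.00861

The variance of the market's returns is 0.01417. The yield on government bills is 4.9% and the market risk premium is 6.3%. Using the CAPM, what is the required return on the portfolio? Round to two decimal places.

β_Brixley = -0.00169 / 0.01417 = -0.1193
β_Orrin = 0.02567 / 0.01417 = 1.8116
β_Galt = 0.00612 / 0.01417 = 0.4319
β_Arden = 0.02306 / 0.01417 = 1.6274
β_Eskola = 0.00861 / 0.01417 = 0.6076
β_P = Σ w_i β_i = 0.17×-0.1193 + 0.30×1.8116 + 0.19×0.4319 + 0.10×1.6274 + 0.24×0.6076 = 0.9138
E(R_P) = R_f + β_P × MRP = 4.9% + 0.9138 × 6.3% = 10.66%

10.66%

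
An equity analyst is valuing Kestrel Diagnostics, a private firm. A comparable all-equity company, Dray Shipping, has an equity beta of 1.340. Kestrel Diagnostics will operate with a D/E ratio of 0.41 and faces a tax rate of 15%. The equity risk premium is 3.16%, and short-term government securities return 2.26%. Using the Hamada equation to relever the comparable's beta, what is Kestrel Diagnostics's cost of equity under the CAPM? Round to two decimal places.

7.97%

β_L = β_U × [1 + (1 − t)(D/E)] = 1.340 × [1 + (1 − 0.15) × 0.41]
    = 1.340 × [1 + 0.85 × 0.41] = 1.340 × 1.3485 = 1.8070
E(R) = R_f + β_L × MRP = 2.26% + 1.8070 × 3.16% = 7.97%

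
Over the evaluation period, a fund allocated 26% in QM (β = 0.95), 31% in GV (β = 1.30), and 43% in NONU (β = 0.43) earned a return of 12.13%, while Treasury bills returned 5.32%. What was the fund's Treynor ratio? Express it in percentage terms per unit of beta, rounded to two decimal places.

8.16%

β_P = 0.26×0.95 + 0.31×1.30 + 0.43×0.43 = 0.8349
Treynor = (R_P − R_f) / β_P = (12.13% − 5.32%) / 0.8349 = 6.81% / 0.8349 = 8.16%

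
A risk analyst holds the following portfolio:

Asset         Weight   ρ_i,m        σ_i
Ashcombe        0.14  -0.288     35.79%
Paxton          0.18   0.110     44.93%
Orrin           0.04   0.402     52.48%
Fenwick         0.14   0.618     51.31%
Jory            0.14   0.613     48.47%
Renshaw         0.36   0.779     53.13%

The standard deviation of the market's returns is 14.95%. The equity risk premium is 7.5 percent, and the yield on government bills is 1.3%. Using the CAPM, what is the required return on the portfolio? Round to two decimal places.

β_Ashcombe = -0.288 × 35.79% / 14.95% = -0.6895
β_Paxton = 0.110 × 44.93% / 14.95% = 0.3306
β_Orrin = 0.402 × 52.48% / 14.95% = 1.4112
β_Fenwick = 0.618 × 51.31% / 14.95% = 2.1210
β_Jory = 0.613 × 48.47% / 14.95% = 1.9874
β_Renshaw = 0.779 × 53.13% / 14.95% = 2.7684
β_P = Σ w_i β_i = 0.14×-0.6895 + 0.18×0.3306 + 0.04×1.4112 + 0.14×2.1210 + 0.14×1.9874 + 0.36×2.7684 = 1.5912
E(R_P) = R_f + β_P × MRP = 1.3% + 1.5912 × 7.5% = 13.23%

13.23%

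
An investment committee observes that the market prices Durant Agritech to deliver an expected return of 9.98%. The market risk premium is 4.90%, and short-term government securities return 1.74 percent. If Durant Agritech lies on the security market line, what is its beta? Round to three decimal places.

β = (E(R) − R_f) / MRP = (9.98% − 1.74%) / 4.90% = 8.24% / 4.90% = 1.682

1.682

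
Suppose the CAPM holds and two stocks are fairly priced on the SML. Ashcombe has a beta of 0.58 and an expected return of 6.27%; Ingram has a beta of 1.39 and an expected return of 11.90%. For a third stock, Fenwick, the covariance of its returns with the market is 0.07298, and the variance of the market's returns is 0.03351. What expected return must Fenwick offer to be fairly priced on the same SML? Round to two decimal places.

17.38%

MRP = (11.90% − 6.27%) / (1.39 − 0.58) = 6.9506%
R_f = 6.27% − 0.58 × 6.9506% = 2.2387%
β_Fenwick = Cov / Var(R_m) = 0.07298 / 0.03351 = 2.1779
E(R_Fenwick) = R_f + β × MRP = 2.2387% + 2.1779 × 6.9506% = 17.38%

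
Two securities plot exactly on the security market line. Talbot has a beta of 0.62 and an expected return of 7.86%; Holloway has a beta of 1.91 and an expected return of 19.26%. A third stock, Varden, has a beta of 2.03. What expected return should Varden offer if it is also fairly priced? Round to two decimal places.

MRP (SML slope) = (19.26% − 7.86%) / (1.91 − 0.62) = 11.40% / 1.29 = 8.8372%
R_f (intercept) = 7.86% − 0.62 × 8.8372% = 2.3809%
E(R_Varden) = R_f + β × MRP = 2.3809% + 2.03 × 8.8372% = 20.32%

20.32%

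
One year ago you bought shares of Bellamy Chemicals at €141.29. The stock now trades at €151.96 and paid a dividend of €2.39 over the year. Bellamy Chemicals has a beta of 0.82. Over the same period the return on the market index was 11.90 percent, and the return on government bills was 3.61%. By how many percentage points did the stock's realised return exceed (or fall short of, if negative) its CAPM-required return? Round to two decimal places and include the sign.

-1.16%

Realised HPR = (P1 + D1 − P0) / P0 = (151.96 + 2.39 − 141.29) / 141.29 = 13.06 / 141.29 = 9.2434%
MRP = 11.90% − 3.61% = 8.29%
CAPM required = R_f + β·MRP = 3.61% + 0.82 × 8.29% = 10.4078%
α = realised − required = 9.2434% − 10.4078% = -1.16%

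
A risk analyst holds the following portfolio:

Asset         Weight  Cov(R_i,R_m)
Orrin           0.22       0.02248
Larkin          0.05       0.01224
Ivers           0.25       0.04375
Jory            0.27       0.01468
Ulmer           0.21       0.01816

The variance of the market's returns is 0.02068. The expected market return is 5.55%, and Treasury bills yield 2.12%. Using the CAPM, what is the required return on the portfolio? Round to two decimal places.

6.15%

β_Orrin = 0.02248 / 0.02068 = 1.0870
β_Larkin = 0.01224 / 0.02068 = 0.5919
β_Ivers = 0.04375 / 0.02068 = 2.1156
β_Jory = 0.01468 / 0.02068 = 0.7099
β_Ulmer = 0.01816 / 0.02068 = 0.8781
β_P = Σ w_i β_i = 0.22×1.0870 + 0.05×0.5919 + 0.25×2.1156 + 0.27×0.7099 + 0.21×0.8781 = 1.1737
MRP = 5.55% − 2.12% = 3.43%
E(R_P) = R_f + β_P × MRP = 2.12% + 1.1737 × 3.43% = 6.15%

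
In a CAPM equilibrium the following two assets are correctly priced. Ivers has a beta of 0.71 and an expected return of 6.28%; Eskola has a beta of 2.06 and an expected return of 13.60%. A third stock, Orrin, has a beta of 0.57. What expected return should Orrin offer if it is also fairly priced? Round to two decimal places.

MRP (SML slope) = (13.60% − 6.28%) / (2.06 − 0.71) = 7.32% / 1.35 = 5.4222%
R_f (intercept) = 6.28% − 0.71 × 5.4222% = 2.4302%
E(R_Orrin) = R_f + β × MRP = 2.4302% + 0.57 × 5.4222% = 5.52%

5.52%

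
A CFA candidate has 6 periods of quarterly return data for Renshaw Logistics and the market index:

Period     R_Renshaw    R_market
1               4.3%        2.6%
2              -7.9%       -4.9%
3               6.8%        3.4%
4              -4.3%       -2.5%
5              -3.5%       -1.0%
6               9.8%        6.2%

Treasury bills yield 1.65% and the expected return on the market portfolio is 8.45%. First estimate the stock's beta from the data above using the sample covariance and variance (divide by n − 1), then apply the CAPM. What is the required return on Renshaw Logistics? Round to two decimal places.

13.15%

Mean R_i = (4.3 − 7.9 + 6.8 − 4.3 − 3.5 + 9.8) / 6 = 0.8667%
Mean R_m = (2.6 − 4.9 + 3.4 − 2.5 − 1.0 + 6.2) / 6 = 0.6333%
Σ(R_i − R̄_i)(R_m − R̄_m) = 144.7267  ⇒  Cov = 144.7267 / 5 = 28.9453
Σ(R_m − R̄_m)² = 85.6133  ⇒  Var(R_m) = 85.6133 / 5 = 17.1227
β = Cov / Var(R_m) = 28.9453 / 17.1227 = 1.6905
MRP = 8.45% − 1.65% = 6.80%
E(R) = R_f + β × MRP = 1.65% + 1.6905 × 6.80% = 13.15%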